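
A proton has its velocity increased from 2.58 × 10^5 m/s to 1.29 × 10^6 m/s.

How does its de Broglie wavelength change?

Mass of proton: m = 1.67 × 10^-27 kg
The wavelength decreases by a factor of 5.

Using λ = h/(mv):

Initial wavelength: λ₁ = h/(mv₁) = 1.54 × 10^-12 m
Final wavelength: λ₂ = h/(mv₂) = 3.08 × 10^-13 m

Since λ ∝ 1/v, when velocity increases by a factor of 5, the wavelength decreases by a factor of 5.

λ₂/λ₁ = v₁/v₂ = 1/5

The wavelength decreases by a factor of 5.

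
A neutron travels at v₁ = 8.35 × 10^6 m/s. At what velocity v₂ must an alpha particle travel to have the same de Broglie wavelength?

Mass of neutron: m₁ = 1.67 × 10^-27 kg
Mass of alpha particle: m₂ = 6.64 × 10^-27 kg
v₂ = 2.10 × 10^6 m/s

For equal de Broglie wavelengths: λ₁ = λ₂

h/(m₁v₁) = h/(m₂v₂)
m₁v₁ = m₂v₂
v₂ = v₁ · (m₁/m₂)

v₂ = 8.35 × 10^6 m/s × (1.67 × 10^-27 kg / 6.64 × 10^-27 kg)
v₂ = 2.10 × 10^6 m/s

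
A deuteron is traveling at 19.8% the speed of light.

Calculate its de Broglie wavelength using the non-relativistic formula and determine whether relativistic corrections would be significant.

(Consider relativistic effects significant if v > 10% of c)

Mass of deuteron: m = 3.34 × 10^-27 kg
Yes, relativistic corrections are needed.

Using the non-relativistic de Broglie formula λ = h/(mv):

v = 19.8% × c = 5.936 × 10^7 m/s

λ = h/(mv)
λ = (6.626 × 10^-34 J·s) / (3.34 × 10^-27 kg × 5.936 × 10^7 m/s)
λ = 3.34 × 10^-15 m

Since v = 19.8% of c > 10% of c, relativistic corrections ARE significant and the actual wavelength would differ from this non-relativistic estimate.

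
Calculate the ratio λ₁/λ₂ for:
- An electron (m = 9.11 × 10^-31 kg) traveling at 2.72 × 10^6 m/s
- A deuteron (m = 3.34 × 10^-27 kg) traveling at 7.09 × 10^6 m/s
λ₁/λ₂ = 9.56 × 10^3

Using λ = h/(mv):

λ₁ = h/(m₁v₁) = 2.67 × 10^-10 m
λ₂ = h/(m₂v₂) = 2.80 × 10^-14 m

Ratio λ₁/λ₂ = (m₂v₂)/(m₁v₁)
         = (3.34 × 10^-27 kg × 7.09 × 10^6 m/s) / (9.11 × 10^-31 kg × 2.72 × 10^6 m/s)
         = 9.56 × 10^3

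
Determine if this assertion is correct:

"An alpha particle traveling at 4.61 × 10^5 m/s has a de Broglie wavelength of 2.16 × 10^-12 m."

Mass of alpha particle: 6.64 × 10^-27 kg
False

The claim is incorrect.

Using λ = h/(mv):
λ = (6.626 × 10^-34 J·s) / (6.64 × 10^-27 kg × 4.61 × 10^5 m/s)
λ = 2.16 × 10^-13 m

The actual wavelength differs from the claimed 2.16 × 10^-12 m.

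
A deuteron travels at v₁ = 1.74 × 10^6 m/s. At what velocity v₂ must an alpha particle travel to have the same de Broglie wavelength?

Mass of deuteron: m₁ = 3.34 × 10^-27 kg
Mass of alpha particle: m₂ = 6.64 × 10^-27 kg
v₂ = 8.75 × 10^5 m/s

For equal de Broglie wavelengths: λ₁ = λ₂

h/(m₁v₁) = h/(m₂v₂)
m₁v₁ = m₂v₂
v₂ = v₁ · (m₁/m₂)

v₂ = 1.74 × 10^6 m/s × (3.34 × 10^-27 kg / 6.64 × 10^-27 kg)
v₂ = 8.75 × 10^5 m/s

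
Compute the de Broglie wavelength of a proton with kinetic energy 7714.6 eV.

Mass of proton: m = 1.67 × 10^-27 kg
3.26 × 10^-13 m

Using λ = h/√(2mKE):

First convert KE to Joules: KE = 7714.6 eV = 1.236 × 10^-15 J

λ = h/√(2mKE)
λ = (6.626 × 10^-34 J·s) / √(2 × 1.67 × 10^-27 kg × 1.236 × 10^-15 J)
λ = 3.26 × 10^-13 m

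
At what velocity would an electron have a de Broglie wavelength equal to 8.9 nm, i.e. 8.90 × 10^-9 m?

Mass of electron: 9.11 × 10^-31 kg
8.17 × 10^4 m/s

From λ = h/(mv), solve for v:

v = h/(mλ)
v = (6.626 × 10^-34 J·s) / (9.11 × 10^-31 kg × 8.90 × 10^-9 m)
v = 8.17 × 10^4 m/s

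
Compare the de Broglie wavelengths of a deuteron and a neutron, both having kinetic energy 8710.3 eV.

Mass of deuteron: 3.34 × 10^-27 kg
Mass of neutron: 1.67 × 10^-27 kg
The neutron has the longer wavelength.

Using λ = h/√(2mKE):

For deuteron: λ₁ = h/√(2m₁KE) = 2.17 × 10^-13 m
For neutron: λ₂ = h/√(2m₂KE) = 3.07 × 10^-13 m

Since λ ∝ 1/√m at constant kinetic energy, the lighter particle has the longer wavelength.

The neutron has the longer de Broglie wavelength.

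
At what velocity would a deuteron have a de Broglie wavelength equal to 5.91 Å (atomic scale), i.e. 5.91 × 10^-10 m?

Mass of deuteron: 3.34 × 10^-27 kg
3.36 × 10^2 m/s

From λ = h/(mv), solve for v:

v = h/(mλ)
v = (6.626 × 10^-34 J·s) / (3.34 × 10^-27 kg × 5.91 × 10^-10 m)
v = 3.36 × 10^2 m/s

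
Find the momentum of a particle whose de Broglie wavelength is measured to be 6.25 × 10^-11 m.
1.06 × 10^-23 kg·m/s

From the de Broglie relation λ = h/p, we solve for p:

p = h/λ
p = (6.626 × 10^-34 J·s) / (6.25 × 10^-11 m)
p = 1.06 × 10^-23 kg·m/s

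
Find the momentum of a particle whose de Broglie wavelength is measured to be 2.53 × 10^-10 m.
2.62 × 10^-24 kg·m/s

From the de Broglie relation λ = h/p, we solve for p:

p = h/λ
p = (6.626 × 10^-34 J·s) / (2.53 × 10^-10 m)
p = 2.62 × 10^-24 kg·m/s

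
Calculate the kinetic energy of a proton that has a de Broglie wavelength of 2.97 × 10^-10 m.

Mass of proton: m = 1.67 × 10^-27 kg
1.49 × 10^-21 J (or 9.30 × 10^-3 eV)

From λ = h/√(2mKE), we solve for KE:

λ² = h²/(2mKE)
KE = h²/(2mλ²)
KE = (6.626 × 10^-34 J·s)² / (2 × 1.67 × 10^-27 kg × (2.97 × 10^-10 m)²)
KE = 1.49 × 10^-21 J
KE = 9.30 × 10^-3 eV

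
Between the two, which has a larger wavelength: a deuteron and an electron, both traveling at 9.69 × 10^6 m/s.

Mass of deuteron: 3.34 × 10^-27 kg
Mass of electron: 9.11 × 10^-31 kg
The electron has the longer wavelength.

Using λ = h/(mv), since both particles have the same velocity, the wavelength depends only on mass.

For deuteron: λ₁ = h/(m₁v) = 2.05 × 10^-14 m
For electron: λ₂ = h/(m₂v) = 7.51 × 10^-11 m

Since λ ∝ 1/m at constant velocity, the lighter particle has the longer wavelength.

The electron has the longer de Broglie wavelength.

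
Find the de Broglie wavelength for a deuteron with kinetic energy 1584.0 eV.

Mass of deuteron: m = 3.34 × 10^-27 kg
5.09 × 10^-13 m

Using λ = h/√(2mKE):

First convert KE to Joules: KE = 1584.0 eV = 2.538 × 10^-16 J

λ = h/√(2mKE)
λ = (6.626 × 10^-34 J·s) / √(2 × 3.34 × 10^-27 kg × 2.538 × 10^-16 J)
λ = 5.09 × 10^-13 m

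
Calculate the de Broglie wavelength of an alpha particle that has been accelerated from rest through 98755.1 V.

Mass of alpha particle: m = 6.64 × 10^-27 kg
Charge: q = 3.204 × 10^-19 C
3.23 × 10^-14 m

When a particle is accelerated through voltage V, it gains kinetic energy KE = qV.

The de Broglie wavelength is then λ = h/√(2mqV):

λ = h/√(2mqV)
λ = (6.626 × 10^-34 J·s) / √(2 × 6.64 × 10^-27 kg × 3.204 × 10^-19 C × 98755.1 V)
λ = 3.23 × 10^-14 m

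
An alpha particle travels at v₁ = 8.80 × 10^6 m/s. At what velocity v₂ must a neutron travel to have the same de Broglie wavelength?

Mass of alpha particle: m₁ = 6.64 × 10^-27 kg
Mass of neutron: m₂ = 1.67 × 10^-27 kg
v₂ = 3.50 × 10^7 m/s

For equal de Broglie wavelengths: λ₁ = λ₂

h/(m₁v₁) = h/(m₂v₂)
m₁v₁ = m₂v₂
v₂ = v₁ · (m₁/m₂)

v₂ = 8.80 × 10^6 m/s × (6.64 × 10^-27 kg / 1.67 × 10^-27 kg)
v₂ = 3.50 × 10^7 m/s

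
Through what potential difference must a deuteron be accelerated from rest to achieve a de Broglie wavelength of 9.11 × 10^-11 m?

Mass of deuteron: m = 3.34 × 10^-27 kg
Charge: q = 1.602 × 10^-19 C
4.94 × 10^-2 V

From λ = h/√(2mqV), we solve for V:

λ² = h²/(2mqV)
V = h²/(2mqλ²)
V = (6.626 × 10^-34 J·s)² / (2 × 3.34 × 10^-27 kg × 1.602 × 10^-19 C × (9.11 × 10^-11 m)²)
V = 4.94 × 10^-2 V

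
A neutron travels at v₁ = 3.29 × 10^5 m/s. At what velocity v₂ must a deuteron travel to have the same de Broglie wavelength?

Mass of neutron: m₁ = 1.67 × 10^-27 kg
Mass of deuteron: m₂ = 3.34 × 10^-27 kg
v₂ = 1.64 × 10^5 m/s

For equal de Broglie wavelengths: λ₁ = λ₂

h/(m₁v₁) = h/(m₂v₂)
m₁v₁ = m₂v₂
v₂ = v₁ · (m₁/m₂)

v₂ = 3.29 × 10^5 m/s × (1.67 × 10^-27 kg / 3.34 × 10^-27 kg)
v₂ = 1.64 × 10^5 m/s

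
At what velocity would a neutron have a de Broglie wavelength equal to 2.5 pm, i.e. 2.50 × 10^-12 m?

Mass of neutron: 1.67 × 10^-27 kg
1.59 × 10^5 m/s

From λ = h/(mv), solve for v:

v = h/(mλ)
v = (6.626 × 10^-34 J·s) / (1.67 × 10^-27 kg × 2.50 × 10^-12 m)
v = 1.59 × 10^5 m/s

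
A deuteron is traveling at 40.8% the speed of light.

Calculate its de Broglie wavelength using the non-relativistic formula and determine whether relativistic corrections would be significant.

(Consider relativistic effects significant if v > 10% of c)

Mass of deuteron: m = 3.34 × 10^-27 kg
Yes, relativistic corrections are needed.

Using the non-relativistic de Broglie formula λ = h/(mv):

v = 40.8% × c = 1.223 × 10^8 m/s

λ = h/(mv)
λ = (6.626 × 10^-34 J·s) / (3.34 × 10^-27 kg × 1.223 × 10^8 m/s)
λ = 1.62 × 10^-15 m

Since v = 40.8% of c > 10% of c, relativistic corrections ARE significant and the actual wavelength would differ from this non-relativistic estimate.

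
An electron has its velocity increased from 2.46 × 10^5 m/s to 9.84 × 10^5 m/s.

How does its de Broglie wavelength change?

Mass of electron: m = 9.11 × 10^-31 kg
The wavelength decreases by a factor of 4.

Using λ = h/(mv):

Initial wavelength: λ₁ = h/(mv₁) = 2.96 × 10^-9 m
Final wavelength: λ₂ = h/(mv₂) = 7.39 × 10^-10 m

Since λ ∝ 1/v, when velocity increases by a factor of 4, the wavelength decreases by a factor of 4.

λ₂/λ₁ = v₁/v₂ = 1/4

The wavelength decreases by a factor of 4.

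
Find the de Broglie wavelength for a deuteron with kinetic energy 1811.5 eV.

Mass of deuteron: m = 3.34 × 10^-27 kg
4.76 × 10^-13 m

Using λ = h/√(2mKE):

First convert KE to Joules: KE = 1811.5 eV = 2.902 × 10^-16 J

λ = h/√(2mKE)
λ = (6.626 × 10^-34 J·s) / √(2 × 3.34 × 10^-27 kg × 2.902 × 10^-16 J)
λ = 4.76 × 10^-13 m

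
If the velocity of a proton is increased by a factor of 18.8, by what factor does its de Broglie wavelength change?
The wavelength decreases by a factor of 18.8.

From λ = h/(mv), the wavelength is inversely proportional to velocity:

λ ∝ 1/v

If v → 18.8v, then λ → λ/18.8

When velocity is increased by a factor of 18.8, the wavelength decreases by a factor of 18.8.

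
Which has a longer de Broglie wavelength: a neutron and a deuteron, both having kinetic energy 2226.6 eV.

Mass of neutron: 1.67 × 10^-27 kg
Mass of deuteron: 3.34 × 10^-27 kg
The neutron has the longer wavelength.

Using λ = h/√(2mKE):

For neutron: λ₁ = h/√(2m₁KE) = 6.07 × 10^-13 m
For deuteron: λ₂ = h/√(2m₂KE) = 4.29 × 10^-13 m

Since λ ∝ 1/√m at constant kinetic energy, the lighter particle has the longer wavelength.

The neutron has the longer de Broglie wavelength.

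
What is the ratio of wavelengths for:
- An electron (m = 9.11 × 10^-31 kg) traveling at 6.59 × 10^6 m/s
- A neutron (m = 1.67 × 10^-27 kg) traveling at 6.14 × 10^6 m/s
λ₁/λ₂ = 1.71 × 10^3

Using λ = h/(mv):

λ₁ = h/(m₁v₁) = 1.10 × 10^-10 m
λ₂ = h/(m₂v₂) = 6.46 × 10^-14 m

Ratio λ₁/λ₂ = (m₂v₂)/(m₁v₁)
         = (1.67 × 10^-27 kg × 6.14 × 10^6 m/s) / (9.11 × 10^-31 kg × 6.59 × 10^6 m/s)
         = 1.71 × 10^3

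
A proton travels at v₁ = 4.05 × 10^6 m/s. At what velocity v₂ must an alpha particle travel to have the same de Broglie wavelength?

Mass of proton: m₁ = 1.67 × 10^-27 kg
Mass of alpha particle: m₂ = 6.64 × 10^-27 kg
v₂ = 1.02 × 10^6 m/s

For equal de Broglie wavelengths: λ₁ = λ₂

h/(m₁v₁) = h/(m₂v₂)
m₁v₁ = m₂v₂
v₂ = v₁ · (m₁/m₂)

v₂ = 4.05 × 10^6 m/s × (1.67 × 10^-27 kg / 6.64 × 10^-27 kg)
v₂ = 1.02 × 10^6 m/s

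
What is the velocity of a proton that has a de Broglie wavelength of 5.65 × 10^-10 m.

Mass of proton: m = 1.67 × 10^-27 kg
7.02 × 10^2 m/s

From the de Broglie relation λ = h/(mv), we solve for v:

v = h/(mλ)
v = (6.626 × 10^-34 J·s) / (1.67 × 10^-27 kg × 5.65 × 10^-10 m)
v = 7.02 × 10^2 m/s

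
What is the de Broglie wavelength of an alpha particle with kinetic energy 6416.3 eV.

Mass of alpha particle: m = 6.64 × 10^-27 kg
1.79 × 10^-13 m

Using λ = h/√(2mKE):

First convert KE to Joules: KE = 6416.3 eV = 1.028 × 10^-15 J

λ = h/√(2mKE)
λ = (6.626 × 10^-34 J·s) / √(2 × 6.64 × 10^-27 kg × 1.028 × 10^-15 J)
λ = 1.79 × 10^-13 m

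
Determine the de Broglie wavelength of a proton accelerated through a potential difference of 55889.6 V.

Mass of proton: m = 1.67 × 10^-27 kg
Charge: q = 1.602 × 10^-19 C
1.21 × 10^-13 m

When a particle is accelerated through voltage V, it gains kinetic energy KE = qV.

The de Broglie wavelength is then λ = h/√(2mqV):

λ = h/√(2mqV)
λ = (6.626 × 10^-34 J·s) / √(2 × 1.67 × 10^-27 kg × 1.602 × 10^-19 C × 55889.6 V)
λ = 1.21 × 10^-13 m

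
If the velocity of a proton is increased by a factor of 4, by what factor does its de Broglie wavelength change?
The wavelength decreases by a factor of 4.

From λ = h/(mv), the wavelength is inversely proportional to velocity:

λ ∝ 1/v

If v → 4v, then λ → λ/4

When velocity is increased by a factor of 4, the wavelength decreases by a factor of 4.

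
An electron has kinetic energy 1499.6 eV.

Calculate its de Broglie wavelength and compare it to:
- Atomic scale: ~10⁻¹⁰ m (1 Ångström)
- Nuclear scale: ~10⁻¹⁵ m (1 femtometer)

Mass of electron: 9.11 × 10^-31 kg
λ = 3.17 × 10^-11 m, which is between nuclear and atomic scales.

Using λ = h/√(2mKE):

KE = 1499.6 eV = 2.403 × 10^-16 J

λ = h/√(2mKE)
λ = (6.626 × 10^-34 J·s) / √(2 × 9.11 × 10^-31 kg × 2.403 × 10^-16 J)
λ = 3.17 × 10^-11 m

Comparison:
- Atomic scale (10⁻¹⁰ m): λ is 0.32× this size
- Nuclear scale (10⁻¹⁵ m): λ is 3.2e+04× this size

The wavelength is between nuclear and atomic scales.

This wavelength is appropriate for probing atomic structure but too large for nuclear physics experiments.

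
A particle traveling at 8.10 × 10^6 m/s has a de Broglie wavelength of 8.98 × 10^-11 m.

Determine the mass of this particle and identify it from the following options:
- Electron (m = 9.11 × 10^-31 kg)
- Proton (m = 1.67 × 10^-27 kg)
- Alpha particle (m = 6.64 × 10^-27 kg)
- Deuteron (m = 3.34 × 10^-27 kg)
The particle is an electron.

From λ = h/(mv), solve for mass:

m = h/(λv)
m = (6.626 × 10^-34 J·s) / (8.98 × 10^-11 m × 8.10 × 10^6 m/s)
m = 9.11 × 10^-31 kg

Comparing with the listed masses, this is closest to an electron.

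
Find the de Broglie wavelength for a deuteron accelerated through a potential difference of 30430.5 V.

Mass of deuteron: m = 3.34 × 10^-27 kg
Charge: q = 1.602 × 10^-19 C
1.16 × 10^-13 m

When a particle is accelerated through voltage V, it gains kinetic energy KE = qV.

The de Broglie wavelength is then λ = h/√(2mqV):

λ = h/√(2mqV)
λ = (6.626 × 10^-34 J·s) / √(2 × 3.34 × 10^-27 kg × 1.602 × 10^-19 C × 30430.5 V)
λ = 1.16 × 10^-13 m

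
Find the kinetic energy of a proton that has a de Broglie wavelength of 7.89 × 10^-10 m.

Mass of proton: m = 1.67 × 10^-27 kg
2.11 × 10^-22 J (or 1.32 × 10^-3 eV)

From λ = h/√(2mKE), we solve for KE:

λ² = h²/(2mKE)
KE = h²/(2mλ²)
KE = (6.626 × 10^-34 J·s)² / (2 × 1.67 × 10^-27 kg × (7.89 × 10^-10 m)²)
KE = 2.11 × 10^-22 J
KE = 1.32 × 10^-3 eV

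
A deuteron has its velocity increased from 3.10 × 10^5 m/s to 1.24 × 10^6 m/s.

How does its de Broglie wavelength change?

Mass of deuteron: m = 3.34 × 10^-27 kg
The wavelength decreases by a factor of 4.

Using λ = h/(mv):

Initial wavelength: λ₁ = h/(mv₁) = 6.40 × 10^-13 m
Final wavelength: λ₂ = h/(mv₂) = 1.60 × 10^-13 m

Since λ ∝ 1/v, when velocity increases by a factor of 4, the wavelength decreases by a factor of 4.

λ₂/λ₁ = v₁/v₂ = 1/4

The wavelength decreases by a factor of 4.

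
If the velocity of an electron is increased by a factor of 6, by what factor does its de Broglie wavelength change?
The wavelength decreases by a factor of 6.

From λ = h/(mv), the wavelength is inversely proportional to velocity:

λ ∝ 1/v

If v → 6v, then λ → λ/6

When velocity is increased by a factor of 6, the wavelength decreases by a factor of 6.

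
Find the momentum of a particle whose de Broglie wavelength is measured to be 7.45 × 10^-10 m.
8.89 × 10^-25 kg·m/s

From the de Broglie relation λ = h/p, we solve for p:

p = h/λ
p = (6.626 × 10^-34 J·s) / (7.45 × 10^-10 m)
p = 8.89 × 10^-25 kg·m/s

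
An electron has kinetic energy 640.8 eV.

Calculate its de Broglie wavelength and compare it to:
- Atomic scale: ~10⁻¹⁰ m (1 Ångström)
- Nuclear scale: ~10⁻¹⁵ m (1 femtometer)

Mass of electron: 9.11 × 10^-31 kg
λ = 4.84 × 10^-11 m, which is between nuclear and atomic scales.

Using λ = h/√(2mKE):

KE = 640.8 eV = 1.027 × 10^-16 J

λ = h/√(2mKE)
λ = (6.626 × 10^-34 J·s) / √(2 × 9.11 × 10^-31 kg × 1.027 × 10^-16 J)
λ = 4.84 × 10^-11 m

Comparison:
- Atomic scale (10⁻¹⁰ m): λ is 0.48× this size
- Nuclear scale (10⁻¹⁵ m): λ is 4.8e+04× this size

The wavelength is between nuclear and atomic scales.

This wavelength is appropriate for probing atomic structure but too large for nuclear physics experiments.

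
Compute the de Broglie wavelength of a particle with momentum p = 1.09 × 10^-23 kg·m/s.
6.08 × 10^-11 m

Using the de Broglie relation λ = h/p:

λ = h/p
λ = (6.626 × 10^-34 J·s) / (1.09 × 10^-23 kg·m/s)
λ = 6.08 × 10^-11 m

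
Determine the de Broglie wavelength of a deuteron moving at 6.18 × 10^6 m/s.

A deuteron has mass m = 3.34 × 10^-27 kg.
3.21 × 10^-14 m

Using the de Broglie relation λ = h/(mv):

λ = h/(mv)
λ = (6.626 × 10^-34 J·s) / (3.34 × 10^-27 kg × 6.18 × 10^6 m/s)
λ = 3.21 × 10^-14 m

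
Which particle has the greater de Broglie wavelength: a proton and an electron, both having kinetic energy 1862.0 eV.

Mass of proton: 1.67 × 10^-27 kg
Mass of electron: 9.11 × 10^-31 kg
The electron has the longer wavelength.

Using λ = h/√(2mKE):

For proton: λ₁ = h/√(2m₁KE) = 6.64 × 10^-13 m
For electron: λ₂ = h/√(2m₂KE) = 2.84 × 10^-11 m

Since λ ∝ 1/√m at constant kinetic energy, the lighter particle has the longer wavelength.

The electron has the longer de Broglie wavelength.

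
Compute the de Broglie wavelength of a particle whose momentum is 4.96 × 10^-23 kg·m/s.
1.34 × 10^-11 m

Using the de Broglie relation λ = h/p:

λ = h/p
λ = (6.626 × 10^-34 J·s) / (4.96 × 10^-23 kg·m/s)
λ = 1.34 × 10^-11 m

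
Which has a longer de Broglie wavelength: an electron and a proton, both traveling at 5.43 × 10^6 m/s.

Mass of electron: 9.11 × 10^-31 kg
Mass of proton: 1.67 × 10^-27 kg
The electron has the longer wavelength.

Using λ = h/(mv), since both particles have the same velocity, the wavelength depends only on mass.

For electron: λ₁ = h/(m₁v) = 1.34 × 10^-10 m
For proton: λ₂ = h/(m₂v) = 7.31 × 10^-14 m

Since λ ∝ 1/m at constant velocity, the lighter particle has the longer wavelength.

The electron has the longer de Broglie wavelength.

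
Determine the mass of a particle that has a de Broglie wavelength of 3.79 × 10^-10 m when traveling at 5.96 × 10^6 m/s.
2.93 × 10^-31 kg

From the de Broglie relation λ = h/(mv), we solve for m:

m = h/(λv)
m = (6.626 × 10^-34 J·s) / (3.79 × 10^-10 m × 5.96 × 10^6 m/s)
m = 2.93 × 10^-31 kg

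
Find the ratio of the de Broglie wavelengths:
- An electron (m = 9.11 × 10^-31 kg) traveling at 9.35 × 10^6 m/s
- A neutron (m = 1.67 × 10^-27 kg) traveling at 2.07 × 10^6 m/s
λ₁/λ₂ = 406

Using λ = h/(mv):

λ₁ = h/(m₁v₁) = 7.78 × 10^-11 m
λ₂ = h/(m₂v₂) = 1.92 × 10^-13 m

Ratio λ₁/λ₂ = (m₂v₂)/(m₁v₁)
         = (1.67 × 10^-27 kg × 2.07 × 10^6 m/s) / (9.11 × 10^-31 kg × 9.35 × 10^6 m/s)
         = 406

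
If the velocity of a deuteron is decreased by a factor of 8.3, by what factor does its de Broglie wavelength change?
The wavelength increases by a factor of 8.3.

From λ = h/(mv), the wavelength is inversely proportional to velocity:

λ ∝ 1/v

If v → v/8.3, then λ → 8.3λ

When velocity is decreased by a factor of 8.3, the wavelength increases by a factor of 8.3.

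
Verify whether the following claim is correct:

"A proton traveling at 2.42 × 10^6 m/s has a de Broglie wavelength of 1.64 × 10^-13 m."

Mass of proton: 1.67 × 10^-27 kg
True

The claim is correct.

Using λ = h/(mv):
λ = (6.626 × 10^-34 J·s) / (1.67 × 10^-27 kg × 2.42 × 10^6 m/s)
λ = 1.64 × 10^-13 m

This matches the claimed value.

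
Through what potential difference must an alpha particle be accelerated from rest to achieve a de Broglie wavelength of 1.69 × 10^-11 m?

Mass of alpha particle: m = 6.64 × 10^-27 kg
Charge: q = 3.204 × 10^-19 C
3.61 × 10^-1 V

From λ = h/√(2mqV), we solve for V:

λ² = h²/(2mqV)
V = h²/(2mqλ²)
V = (6.626 × 10^-34 J·s)² / (2 × 6.64 × 10^-27 kg × 3.204 × 10^-19 C × (1.69 × 10^-11 m)²)
V = 3.61 × 10^-1 V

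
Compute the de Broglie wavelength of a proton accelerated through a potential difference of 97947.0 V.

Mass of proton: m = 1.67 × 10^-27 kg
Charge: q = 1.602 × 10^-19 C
9.15 × 10^-14 m

When a particle is accelerated through voltage V, it gains kinetic energy KE = qV.

The de Broglie wavelength is then λ = h/√(2mqV):

λ = h/√(2mqV)
λ = (6.626 × 10^-34 J·s) / √(2 × 1.67 × 10^-27 kg × 1.602 × 10^-19 C × 97947.0 V)
λ = 9.15 × 10^-14 m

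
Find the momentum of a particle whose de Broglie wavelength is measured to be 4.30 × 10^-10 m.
1.54 × 10^-24 kg·m/s

From the de Broglie relation λ = h/p, we solve for p:

p = h/λ
p = (6.626 × 10^-34 J·s) / (4.30 × 10^-10 m)
p = 1.54 × 10^-24 kg·m/s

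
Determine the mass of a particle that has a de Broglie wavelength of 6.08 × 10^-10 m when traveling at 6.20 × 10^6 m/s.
1.76 × 10^-31 kg

From the de Broglie relation λ = h/(mv), we solve for m:

m = h/(λv)
m = (6.626 × 10^-34 J·s) / (6.08 × 10^-10 m × 6.20 × 10^6 m/s)
m = 1.76 × 10^-31 kg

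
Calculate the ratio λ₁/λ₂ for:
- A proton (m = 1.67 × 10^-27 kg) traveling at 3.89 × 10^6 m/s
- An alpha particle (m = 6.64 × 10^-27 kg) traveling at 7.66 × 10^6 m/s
λ₁/λ₂ = 7.83

Using λ = h/(mv):

λ₁ = h/(m₁v₁) = 1.02 × 10^-13 m
λ₂ = h/(m₂v₂) = 1.30 × 10^-14 m

Ratio λ₁/λ₂ = (m₂v₂)/(m₁v₁)
         = (6.64 × 10^-27 kg × 7.66 × 10^6 m/s) / (1.67 × 10^-27 kg × 3.89 × 10^6 m/s)
         = 7.83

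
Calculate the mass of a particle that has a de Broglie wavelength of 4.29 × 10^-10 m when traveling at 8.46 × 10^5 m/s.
1.83 × 10^-30 kg

From the de Broglie relation λ = h/(mv), we solve for m:

m = h/(λv)
m = (6.626 × 10^-34 J·s) / (4.29 × 10^-10 m × 8.46 × 10^5 m/s)
m = 1.83 × 10^-30 kg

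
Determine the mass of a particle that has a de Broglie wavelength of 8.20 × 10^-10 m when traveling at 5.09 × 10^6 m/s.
1.59 × 10^-31 kg

From the de Broglie relation λ = h/(mv), we solve for m:

m = h/(λv)
m = (6.626 × 10^-34 J·s) / (8.20 × 10^-10 m × 5.09 × 10^6 m/s)
m = 1.59 × 10^-31 kg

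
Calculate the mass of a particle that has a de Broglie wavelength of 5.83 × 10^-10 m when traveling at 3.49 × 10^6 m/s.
3.26 × 10^-31 kg

From the de Broglie relation λ = h/(mv), we solve for m:

m = h/(λv)
m = (6.626 × 10^-34 J·s) / (5.83 × 10^-10 m × 3.49 × 10^6 m/s)
m = 3.26 × 10^-31 kg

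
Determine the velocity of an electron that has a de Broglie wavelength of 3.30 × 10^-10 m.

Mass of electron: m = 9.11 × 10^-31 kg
2.20 × 10^6 m/s

From the de Broglie relation λ = h/(mv), we solve for v:

v = h/(mλ)
v = (6.626 × 10^-34 J·s) / (9.11 × 10^-31 kg × 3.30 × 10^-10 m)
v = 2.20 × 10^6 m/s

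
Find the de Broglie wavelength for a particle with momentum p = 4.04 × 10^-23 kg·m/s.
1.64 × 10^-11 m

Using the de Broglie relation λ = h/p:

λ = h/p
λ = (6.626 × 10^-34 J·s) / (4.04 × 10^-23 kg·m/s)
λ = 1.64 × 10^-11 m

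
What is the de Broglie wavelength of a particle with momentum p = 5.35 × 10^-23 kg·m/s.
1.24 × 10^-11 m

Using the de Broglie relation λ = h/p:

λ = h/p
λ = (6.626 × 10^-34 J·s) / (5.35 × 10^-23 kg·m/s)
λ = 1.24 × 10^-11 m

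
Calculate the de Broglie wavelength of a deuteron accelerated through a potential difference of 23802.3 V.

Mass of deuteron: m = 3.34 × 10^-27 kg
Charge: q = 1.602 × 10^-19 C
1.31 × 10^-13 m

When a particle is accelerated through voltage V, it gains kinetic energy KE = qV.

The de Broglie wavelength is then λ = h/√(2mqV):

λ = h/√(2mqV)
λ = (6.626 × 10^-34 J·s) / √(2 × 3.34 × 10^-27 kg × 1.602 × 10^-19 C × 23802.3 V)
λ = 1.31 × 10^-13 m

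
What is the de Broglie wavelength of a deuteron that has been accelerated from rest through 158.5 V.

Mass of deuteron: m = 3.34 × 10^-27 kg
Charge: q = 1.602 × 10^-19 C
1.61 × 10^-12 m

When a particle is accelerated through voltage V, it gains kinetic energy KE = qV.

The de Broglie wavelength is then λ = h/√(2mqV):

λ = h/√(2mqV)
λ = (6.626 × 10^-34 J·s) / √(2 × 3.34 × 10^-27 kg × 1.602 × 10^-19 C × 158.5 V)
λ = 1.61 × 10^-12 m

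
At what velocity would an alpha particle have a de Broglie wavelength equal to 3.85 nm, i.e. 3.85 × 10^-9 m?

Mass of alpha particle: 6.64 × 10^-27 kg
2.59 × 10^1 m/s

From λ = h/(mv), solve for v:

v = h/(mλ)
v = (6.626 × 10^-34 J·s) / (6.64 × 10^-27 kg × 3.85 × 10^-9 m)
v = 2.59 × 10^1 m/s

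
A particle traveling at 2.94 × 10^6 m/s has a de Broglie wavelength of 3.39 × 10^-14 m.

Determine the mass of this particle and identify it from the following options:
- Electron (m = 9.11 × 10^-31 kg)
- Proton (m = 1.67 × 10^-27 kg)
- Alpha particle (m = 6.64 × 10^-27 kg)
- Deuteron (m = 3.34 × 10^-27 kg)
The particle is an alpha particle.

From λ = h/(mv), solve for mass:

m = h/(λv)
m = (6.626 × 10^-34 J·s) / (3.39 × 10^-14 m × 2.94 × 10^6 m/s)
m = 6.65 × 10^-27 kg

Comparing with the listed masses, this is closest to an alpha particle.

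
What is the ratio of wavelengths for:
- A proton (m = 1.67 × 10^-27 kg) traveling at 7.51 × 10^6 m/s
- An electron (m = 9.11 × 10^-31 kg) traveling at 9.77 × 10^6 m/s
λ₁/λ₂ = 7.10 × 10^-4

Using λ = h/(mv):

λ₁ = h/(m₁v₁) = 5.28 × 10^-14 m
λ₂ = h/(m₂v₂) = 7.44 × 10^-11 m

Ratio λ₁/λ₂ = (m₂v₂)/(m₁v₁)
         = (9.11 × 10^-31 kg × 9.77 × 10^6 m/s) / (1.67 × 10^-27 kg × 7.51 × 10^6 m/s)
         = 7.10 × 10^-4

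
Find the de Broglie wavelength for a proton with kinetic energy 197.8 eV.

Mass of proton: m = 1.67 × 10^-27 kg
2.04 × 10^-12 m

Using λ = h/√(2mKE):

First convert KE to Joules: KE = 197.8 eV = 3.169 × 10^-17 J

λ = h/√(2mKE)
λ = (6.626 × 10^-34 J·s) / √(2 × 1.67 × 10^-27 kg × 3.169 × 10^-17 J)
λ = 2.04 × 10^-12 m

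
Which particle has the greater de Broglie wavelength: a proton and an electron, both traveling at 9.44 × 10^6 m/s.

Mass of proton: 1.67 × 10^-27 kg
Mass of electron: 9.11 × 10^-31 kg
The electron has the longer wavelength.

Using λ = h/(mv), since both particles have the same velocity, the wavelength depends only on mass.

For proton: λ₁ = h/(m₁v) = 4.20 × 10^-14 m
For electron: λ₂ = h/(m₂v) = 7.70 × 10^-11 m

Since λ ∝ 1/m at constant velocity, the lighter particle has the longer wavelength.

The electron has the longer de Broglie wavelength.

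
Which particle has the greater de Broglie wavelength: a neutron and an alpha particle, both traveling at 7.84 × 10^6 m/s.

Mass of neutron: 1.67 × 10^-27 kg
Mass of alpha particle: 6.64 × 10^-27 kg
The neutron has the longer wavelength.

Using λ = h/(mv), since both particles have the same velocity, the wavelength depends only on mass.

For neutron: λ₁ = h/(m₁v) = 5.06 × 10^-14 m
For alpha particle: λ₂ = h/(m₂v) = 1.27 × 10^-14 m

Since λ ∝ 1/m at constant velocity, the lighter particle has the longer wavelength.

The neutron has the longer de Broglie wavelength.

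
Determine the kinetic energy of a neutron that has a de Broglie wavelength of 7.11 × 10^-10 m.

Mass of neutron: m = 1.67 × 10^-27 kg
2.60 × 10^-22 J (or 1.62 × 10^-3 eV)

From λ = h/√(2mKE), we solve for KE:

λ² = h²/(2mKE)
KE = h²/(2mλ²)
KE = (6.626 × 10^-34 J·s)² / (2 × 1.67 × 10^-27 kg × (7.11 × 10^-10 m)²)
KE = 2.60 × 10^-22 J
KE = 1.62 × 10^-3 eV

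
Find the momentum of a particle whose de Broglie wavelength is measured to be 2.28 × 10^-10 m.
2.91 × 10^-24 kg·m/s

From the de Broglie relation λ = h/p, we solve for p:

p = h/λ
p = (6.626 × 10^-34 J·s) / (2.28 × 10^-10 m)
p = 2.91 × 10^-24 kg·m/s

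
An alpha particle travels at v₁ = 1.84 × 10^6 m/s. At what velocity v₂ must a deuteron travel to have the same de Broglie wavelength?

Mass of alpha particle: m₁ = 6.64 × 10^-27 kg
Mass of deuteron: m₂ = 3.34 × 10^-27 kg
v₂ = 3.66 × 10^6 m/s

For equal de Broglie wavelengths: λ₁ = λ₂

h/(m₁v₁) = h/(m₂v₂)
m₁v₁ = m₂v₂
v₂ = v₁ · (m₁/m₂)

v₂ = 1.84 × 10^6 m/s × (6.64 × 10^-27 kg / 3.34 × 10^-27 kg)
v₂ = 3.66 × 10^6 m/s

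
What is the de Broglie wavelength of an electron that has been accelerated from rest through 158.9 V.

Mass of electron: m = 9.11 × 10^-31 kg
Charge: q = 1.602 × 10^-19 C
9.73 × 10^-11 m

When a particle is accelerated through voltage V, it gains kinetic energy KE = qV.

The de Broglie wavelength is then λ = h/√(2mqV):

λ = h/√(2mqV)
λ = (6.626 × 10^-34 J·s) / √(2 × 9.11 × 10^-31 kg × 1.602 × 10^-19 C × 158.9 V)
λ = 9.73 × 10^-11 m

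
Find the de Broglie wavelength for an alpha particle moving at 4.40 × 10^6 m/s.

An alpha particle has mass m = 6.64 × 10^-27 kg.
2.27 × 10^-14 m

Using the de Broglie relation λ = h/(mv):

λ = h/(mv)
λ = (6.626 × 10^-34 J·s) / (6.64 × 10^-27 kg × 4.40 × 10^6 m/s)
λ = 2.27 × 10^-14 m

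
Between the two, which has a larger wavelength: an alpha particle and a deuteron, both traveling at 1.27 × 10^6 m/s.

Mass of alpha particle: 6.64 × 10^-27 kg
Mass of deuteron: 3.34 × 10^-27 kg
The deuteron has the longer wavelength.

Using λ = h/(mv), since both particles have the same velocity, the wavelength depends only on mass.

For alpha particle: λ₁ = h/(m₁v) = 7.86 × 10^-14 m
For deuteron: λ₂ = h/(m₂v) = 1.56 × 10^-13 m

Since λ ∝ 1/m at constant velocity, the lighter particle has the longer wavelength.

The deuteron has the longer de Broglie wavelength.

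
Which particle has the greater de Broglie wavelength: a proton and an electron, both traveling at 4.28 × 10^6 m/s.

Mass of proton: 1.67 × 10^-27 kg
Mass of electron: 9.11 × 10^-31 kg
The electron has the longer wavelength.

Using λ = h/(mv), since both particles have the same velocity, the wavelength depends only on mass.

For proton: λ₁ = h/(m₁v) = 9.27 × 10^-14 m
For electron: λ₂ = h/(m₂v) = 1.70 × 10^-10 m

Since λ ∝ 1/m at constant velocity, the lighter particle has the longer wavelength.

The electron has the longer de Broglie wavelength.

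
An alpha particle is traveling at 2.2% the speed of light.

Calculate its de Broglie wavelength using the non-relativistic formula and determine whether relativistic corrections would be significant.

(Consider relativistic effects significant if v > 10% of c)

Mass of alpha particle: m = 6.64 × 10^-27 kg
No, relativistic corrections are not needed.

Using the non-relativistic de Broglie formula λ = h/(mv):

v = 2.2% × c = 6.595 × 10^6 m/s

λ = h/(mv)
λ = (6.626 × 10^-34 J·s) / (6.64 × 10^-27 kg × 6.595 × 10^6 m/s)
λ = 1.51 × 10^-14 m

Since v = 2.2% of c < 10% of c, relativistic corrections are NOT significant and this non-relativistic result is a good approximation.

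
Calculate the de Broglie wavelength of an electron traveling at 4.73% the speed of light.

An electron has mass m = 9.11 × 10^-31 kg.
5.13 × 10^-11 m

Using the de Broglie relation λ = h/(mv):

v = 4.73% × c = 1.418 × 10^7 m/s

λ = h/(mv)
λ = (6.626 × 10^-34 J·s) / (9.11 × 10^-31 kg × 1.418 × 10^7 m/s)
λ = 5.13 × 10^-11 m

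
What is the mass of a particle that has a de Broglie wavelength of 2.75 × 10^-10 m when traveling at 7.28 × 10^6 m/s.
3.31 × 10^-31 kg

From the de Broglie relation λ = h/(mv), we solve for m:

m = h/(λv)
m = (6.626 × 10^-34 J·s) / (2.75 × 10^-10 m × 7.28 × 10^6 m/s)
m = 3.31 × 10^-31 kg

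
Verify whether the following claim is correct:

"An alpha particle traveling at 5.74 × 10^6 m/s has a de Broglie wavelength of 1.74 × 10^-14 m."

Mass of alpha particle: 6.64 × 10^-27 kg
True

The claim is correct.

Using λ = h/(mv):
λ = (6.626 × 10^-34 J·s) / (6.64 × 10^-27 kg × 5.74 × 10^6 m/s)
λ = 1.74 × 10^-14 m

This matches the claimed value.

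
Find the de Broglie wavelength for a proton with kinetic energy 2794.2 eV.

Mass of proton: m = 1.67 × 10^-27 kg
5.42 × 10^-13 m

Using λ = h/√(2mKE):

First convert KE to Joules: KE = 2794.2 eV = 4.477 × 10^-16 J

λ = h/√(2mKE)
λ = (6.626 × 10^-34 J·s) / √(2 × 1.67 × 10^-27 kg × 4.477 × 10^-16 J)
λ = 5.42 × 10^-13 m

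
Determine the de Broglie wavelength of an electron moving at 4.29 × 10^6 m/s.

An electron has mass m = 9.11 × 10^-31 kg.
1.70 × 10^-10 m

Using the de Broglie relation λ = h/(mv):

λ = h/(mv)
λ = (6.626 × 10^-34 J·s) / (9.11 × 10^-31 kg × 4.29 × 10^6 m/s)
λ = 1.70 × 10^-10 m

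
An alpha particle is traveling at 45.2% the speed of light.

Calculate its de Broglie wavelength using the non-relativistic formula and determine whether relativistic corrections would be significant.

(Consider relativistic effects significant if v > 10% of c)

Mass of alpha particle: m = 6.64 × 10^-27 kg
Yes, relativistic corrections are needed.

Using the non-relativistic de Broglie formula λ = h/(mv):

v = 45.2% × c = 1.355 × 10^8 m/s

λ = h/(mv)
λ = (6.626 × 10^-34 J·s) / (6.64 × 10^-27 kg × 1.355 × 10^8 m/s)
λ = 7.36 × 10^-16 m

Since v = 45.2% of c > 10% of c, relativistic corrections ARE significant and the actual wavelength would differ from this non-relativistic estimate.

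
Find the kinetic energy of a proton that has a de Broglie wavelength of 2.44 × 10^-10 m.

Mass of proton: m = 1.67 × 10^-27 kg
2.21 × 10^-21 J (or 0.0138 eV)

From λ = h/√(2mKE), we solve for KE:

λ² = h²/(2mKE)
KE = h²/(2mλ²)
KE = (6.626 × 10^-34 J·s)² / (2 × 1.67 × 10^-27 kg × (2.44 × 10^-10 m)²)
KE = 2.21 × 10^-21 J
KE = 0.0138 eV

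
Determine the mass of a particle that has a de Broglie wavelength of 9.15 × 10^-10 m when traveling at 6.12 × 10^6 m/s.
1.18 × 10^-31 kg

From the de Broglie relation λ = h/(mv), we solve for m:

m = h/(λv)
m = (6.626 × 10^-34 J·s) / (9.15 × 10^-10 m × 6.12 × 10^6 m/s)
m = 1.18 × 10^-31 kg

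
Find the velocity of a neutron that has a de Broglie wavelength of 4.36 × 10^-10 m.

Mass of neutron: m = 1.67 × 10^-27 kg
9.10 × 10^2 m/s

From the de Broglie relation λ = h/(mv), we solve for v:

v = h/(mλ)
v = (6.626 × 10^-34 J·s) / (1.67 × 10^-27 kg × 4.36 × 10^-10 m)
v = 9.10 × 10^2 m/s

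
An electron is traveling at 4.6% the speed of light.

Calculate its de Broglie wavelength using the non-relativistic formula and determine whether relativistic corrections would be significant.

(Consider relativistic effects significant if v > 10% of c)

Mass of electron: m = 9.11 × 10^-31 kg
No, relativistic corrections are not needed.

Using the non-relativistic de Broglie formula λ = h/(mv):

v = 4.6% × c = 1.379 × 10^7 m/s

λ = h/(mv)
λ = (6.626 × 10^-34 J·s) / (9.11 × 10^-31 kg × 1.379 × 10^7 m/s)
λ = 5.27 × 10^-11 m

Since v = 4.6% of c < 10% of c, relativistic corrections are NOT significant and this non-relativistic result is a good approximation.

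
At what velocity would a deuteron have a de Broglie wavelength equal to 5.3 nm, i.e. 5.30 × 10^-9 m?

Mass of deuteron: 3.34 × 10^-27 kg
3.74 × 10^1 m/s

From λ = h/(mv), solve for v:

v = h/(mλ)
v = (6.626 × 10^-34 J·s) / (3.34 × 10^-27 kg × 5.30 × 10^-9 m)
v = 3.74 × 10^1 m/s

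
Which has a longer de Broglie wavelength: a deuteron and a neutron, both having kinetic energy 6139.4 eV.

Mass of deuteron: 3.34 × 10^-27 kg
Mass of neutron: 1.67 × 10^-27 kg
The neutron has the longer wavelength.

Using λ = h/√(2mKE):

For deuteron: λ₁ = h/√(2m₁KE) = 2.58 × 10^-13 m
For neutron: λ₂ = h/√(2m₂KE) = 3.66 × 10^-13 m

Since λ ∝ 1/√m at constant kinetic energy, the lighter particle has the longer wavelength.

The neutron has the longer de Broglie wavelength.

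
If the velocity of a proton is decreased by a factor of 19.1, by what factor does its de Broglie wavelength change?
The wavelength increases by a factor of 19.1.

From λ = h/(mv), the wavelength is inversely proportional to velocity:

λ ∝ 1/v

If v → v/19.1, then λ → 19.1λ

When velocity is decreased by a factor of 19.1, the wavelength increases by a factor of 19.1.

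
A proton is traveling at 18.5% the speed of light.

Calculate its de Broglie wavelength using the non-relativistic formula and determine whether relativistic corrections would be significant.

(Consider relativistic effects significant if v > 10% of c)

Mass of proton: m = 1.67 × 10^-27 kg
Yes, relativistic corrections are needed.

Using the non-relativistic de Broglie formula λ = h/(mv):

v = 18.5% × c = 5.546 × 10^7 m/s

λ = h/(mv)
λ = (6.626 × 10^-34 J·s) / (1.67 × 10^-27 kg × 5.546 × 10^7 m/s)
λ = 7.15 × 10^-15 m

Since v = 18.5% of c > 10% of c, relativistic corrections ARE significant and the actual wavelength would differ from this non-relativistic estimate.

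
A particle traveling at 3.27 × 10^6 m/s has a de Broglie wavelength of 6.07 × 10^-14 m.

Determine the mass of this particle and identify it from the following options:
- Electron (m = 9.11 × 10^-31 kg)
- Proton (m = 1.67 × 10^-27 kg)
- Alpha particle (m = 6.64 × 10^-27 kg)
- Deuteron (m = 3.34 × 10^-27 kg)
The particle is a deuteron.

From λ = h/(mv), solve for mass:

m = h/(λv)
m = (6.626 × 10^-34 J·s) / (6.07 × 10^-14 m × 3.27 × 10^6 m/s)
m = 3.34 × 10^-27 kg

Comparing with the listed masses, this is closest to a deuteron.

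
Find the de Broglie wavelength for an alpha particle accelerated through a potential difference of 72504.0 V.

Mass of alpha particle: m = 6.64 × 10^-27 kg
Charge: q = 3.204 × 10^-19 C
3.77 × 10^-14 m

When a particle is accelerated through voltage V, it gains kinetic energy KE = qV.

The de Broglie wavelength is then λ = h/√(2mqV):

λ = h/√(2mqV)
λ = (6.626 × 10^-34 J·s) / √(2 × 6.64 × 10^-27 kg × 3.204 × 10^-19 C × 72504.0 V)
λ = 3.77 × 10^-14 m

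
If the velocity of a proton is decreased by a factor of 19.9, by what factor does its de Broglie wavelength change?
The wavelength increases by a factor of 19.9.

From λ = h/(mv), the wavelength is inversely proportional to velocity:

λ ∝ 1/v

If v → v/19.9, then λ → 19.9λ

When velocity is decreased by a factor of 19.9, the wavelength increases by a factor of 19.9.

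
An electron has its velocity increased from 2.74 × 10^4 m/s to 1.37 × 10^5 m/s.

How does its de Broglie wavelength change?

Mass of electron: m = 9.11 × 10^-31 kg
The wavelength decreases by a factor of 5.

Using λ = h/(mv):

Initial wavelength: λ₁ = h/(mv₁) = 2.65 × 10^-8 m
Final wavelength: λ₂ = h/(mv₂) = 5.31 × 10^-9 m

Since λ ∝ 1/v, when velocity increases by a factor of 5, the wavelength decreases by a factor of 5.

λ₂/λ₁ = v₁/v₂ = 1/5

The wavelength decreases by a factor of 5.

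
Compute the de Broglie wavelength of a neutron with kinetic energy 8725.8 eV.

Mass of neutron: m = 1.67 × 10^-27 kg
3.07 × 10^-13 m

Using λ = h/√(2mKE):

First convert KE to Joules: KE = 8725.8 eV = 1.398 × 10^-15 J

λ = h/√(2mKE)
λ = (6.626 × 10^-34 J·s) / √(2 × 1.67 × 10^-27 kg × 1.398 × 10^-15 J)
λ = 3.07 × 10^-13 m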